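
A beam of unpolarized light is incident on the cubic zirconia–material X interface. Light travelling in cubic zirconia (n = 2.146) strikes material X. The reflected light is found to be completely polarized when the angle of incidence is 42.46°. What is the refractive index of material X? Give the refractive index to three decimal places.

At Brewster's angle, tan θ_B = n₂/n₁ with n₁ on the incident side (cubic zirconia) and n₂ on the transmitted side (material X).
n₂ = n₁ tan θ_B = 2.146 × tan 42.46° = 1.964.

n ≈ 1.964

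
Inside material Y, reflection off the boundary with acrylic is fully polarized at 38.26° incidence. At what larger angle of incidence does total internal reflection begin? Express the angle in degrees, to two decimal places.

θ_c ≈ 52.06°

n₂/n₁ = tan 38.26° = 0.7886; the critical angle satisfies sin θ_c = n₂/n₁.
θ_c = arcsin(0.7886) = 52.06°.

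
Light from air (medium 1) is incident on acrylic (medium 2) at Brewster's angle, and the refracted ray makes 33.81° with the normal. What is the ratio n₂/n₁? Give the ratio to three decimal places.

At Brewster incidence θ_B = 90° − θ_t = 90° − 33.81° = 56.19°.
Then n₂/n₁ = tan θ_B = tan 56.19° = 1.493.

n₂/n₁ ≈ 1.493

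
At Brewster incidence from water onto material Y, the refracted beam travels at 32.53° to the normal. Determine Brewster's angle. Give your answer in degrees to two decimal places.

θ_B ≈ 57.47°

Since the reflected and refracted rays are at right angles at the polarizing angle, θ_B + θ_t = 90°.
θ_B = 90° − 32.53° = 57.47°.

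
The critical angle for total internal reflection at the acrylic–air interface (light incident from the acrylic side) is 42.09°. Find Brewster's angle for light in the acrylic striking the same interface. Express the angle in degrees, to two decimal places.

At the critical angle sin θ_c = n₂/n₁, giving n₂/n₁ = sin 42.09° = 0.6703.
Then tan θ_B = n₂/n₁ = 0.6703, so θ_B = arctan 0.6703 = 33.83°.

θ_B ≈ 33.83°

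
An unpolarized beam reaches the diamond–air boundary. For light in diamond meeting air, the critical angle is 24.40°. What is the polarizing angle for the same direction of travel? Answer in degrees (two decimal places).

At the critical angle sin θ_c = n₂/n₁, giving n₂/n₁ = sin 24.40° = 0.4131.
Then tan θ_B = n₂/n₁ = 0.4131, so θ_B = arctan 0.4131 = 22.45°.

θ_B ≈ 22.45°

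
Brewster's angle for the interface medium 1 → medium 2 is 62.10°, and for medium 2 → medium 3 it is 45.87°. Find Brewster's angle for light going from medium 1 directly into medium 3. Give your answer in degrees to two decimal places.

n₂/n₁ = tan 62.10° = 1.8887 and n₃/n₂ = tan 45.87° = 1.0308.
n₃/n₁ = 1.9469. Then tan θ_B(1→3) = n₃/n₁, so θ_B(1→3) = arctan(1.9469) = 62.81°.

θ_B ≈ 62.81°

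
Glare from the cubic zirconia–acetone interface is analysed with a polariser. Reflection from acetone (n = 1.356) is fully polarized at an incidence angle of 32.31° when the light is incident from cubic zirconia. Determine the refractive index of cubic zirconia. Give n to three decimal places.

At the Brewster angle, tan θ_B = n₂/n₁ with n₁ on the incident side (cubic zirconia) and n₂ on the transmitted side (acetone).
n₁ = n₂ / tan θ_B = 1.356 / tan 32.31° = 2.144.

n ≈ 2.144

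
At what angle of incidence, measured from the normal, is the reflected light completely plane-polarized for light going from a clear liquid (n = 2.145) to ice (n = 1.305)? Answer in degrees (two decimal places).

θ_B ≈ 31.32°

tan θ_B = n₂/n₁ = 1.305/2.145 = 0.6084.
θ_B = arctan(0.6084) = 31.32°.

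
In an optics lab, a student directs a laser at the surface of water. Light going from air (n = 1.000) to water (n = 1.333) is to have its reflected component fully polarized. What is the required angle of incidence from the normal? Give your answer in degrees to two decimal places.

θ_B ≈ 53.12°

At Brewster's angle the reflected and refracted rays are perpendicular, which with Snell's law gives tan θ_B = n₂/n₁.
Here n₂/n₁ = 1.333/1.000 = 1.3330, and Brewster's law gives tan θ_B = n₂/n₁.
So θ_B = arctan 1.3330 = 53.12°.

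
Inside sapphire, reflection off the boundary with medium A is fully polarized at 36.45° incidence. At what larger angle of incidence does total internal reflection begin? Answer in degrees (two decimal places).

From Brewster, n₂/n₁ = tan θ_B = tan 36.45° = 0.7386.
Then sin θ_c = n₂/n₁ = 0.7386, so θ_c = arcsin 0.7386 = 47.61°.

θ_c ≈ 47.61°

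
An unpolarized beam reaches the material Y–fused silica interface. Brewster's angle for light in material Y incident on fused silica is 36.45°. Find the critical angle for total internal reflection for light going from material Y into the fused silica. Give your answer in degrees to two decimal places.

θ_c ≈ 47.61°

n₂/n₁ = tan 36.45° = 0.7386; the critical angle satisfies sin θ_c = n₂/n₁.
θ_c = arcsin(0.7386) = 47.61°.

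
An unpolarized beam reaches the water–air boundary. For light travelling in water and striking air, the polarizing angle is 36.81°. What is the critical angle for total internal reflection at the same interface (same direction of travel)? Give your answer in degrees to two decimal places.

θ_c ≈ 48.45°

From Brewster, n₂/n₁ = tan θ_B = tan 36.81° = 0.7484.
Then sin θ_c = n₂/n₁ = 0.7484, so θ_c = arcsin 0.7484 = 48.45°.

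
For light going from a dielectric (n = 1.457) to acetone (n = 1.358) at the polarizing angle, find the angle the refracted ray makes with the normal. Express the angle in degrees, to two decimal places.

tan θ_B = n₂/n₁ = 1.358/1.457 = 0.9321, so θ_B = 42.99°.
At Brewster's angle the reflected and refracted rays are perpendicular, so θ_t = 90° − θ_B = 90° − 42.99° = 47.01°.

θ_t ≈ 47.01°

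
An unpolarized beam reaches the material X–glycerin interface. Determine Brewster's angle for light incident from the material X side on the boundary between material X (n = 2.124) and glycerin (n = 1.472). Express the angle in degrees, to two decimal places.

Here n₂/n₁ = 1.472/2.124 = 0.6930, and Brewster's law gives tan θ_B = n₂/n₁. Taking the arctangent, θ_B = 34.72°.

θ_B ≈ 34.72°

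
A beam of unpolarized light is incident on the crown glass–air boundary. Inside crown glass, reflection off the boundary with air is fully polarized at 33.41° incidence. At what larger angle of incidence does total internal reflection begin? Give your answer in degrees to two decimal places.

θ_c ≈ 41.27°

n₂/n₁ = tan 33.41° = 0.6596; the critical angle satisfies sin θ_c = n₂/n₁.
θ_c = arcsin(0.6596) = 41.27°.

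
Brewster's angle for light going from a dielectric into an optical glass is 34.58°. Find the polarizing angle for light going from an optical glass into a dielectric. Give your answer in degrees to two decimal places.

tan θ_B' = n₁/n₂ = 1/tan θ_B, so θ_B' = 90° − θ_B.
θ_B' = 90° − 34.58° = 55.42°.

θ_B' ≈ 55.42°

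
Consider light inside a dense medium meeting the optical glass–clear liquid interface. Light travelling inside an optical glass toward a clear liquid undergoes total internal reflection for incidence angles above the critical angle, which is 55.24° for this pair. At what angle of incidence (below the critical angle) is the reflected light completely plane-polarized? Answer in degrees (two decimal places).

At the critical angle sin θ_c = n₂/n₁, giving n₂/n₁ = sin 55.24° = 0.8215.
Then tan θ_B = n₂/n₁ = 0.8215, so θ_B = arctan 0.8215 = 39.40°.

θ_B ≈ 39.40°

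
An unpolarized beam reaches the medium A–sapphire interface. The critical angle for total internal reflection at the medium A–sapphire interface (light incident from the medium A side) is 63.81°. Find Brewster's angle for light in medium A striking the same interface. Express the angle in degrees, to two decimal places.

sin θ_c = n₂/n₁, so n₂/n₁ = sin 63.81° = 0.8973.
Brewster: tan θ_B = n₂/n₁ = 0.8973.
θ_B = arctan(0.8973) = 41.90°.

θ_B ≈ 41.90°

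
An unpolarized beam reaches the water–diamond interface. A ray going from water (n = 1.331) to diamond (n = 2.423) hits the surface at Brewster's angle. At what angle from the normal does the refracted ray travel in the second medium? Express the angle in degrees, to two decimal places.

θ_t ≈ 28.78°

tan θ_B = n₂/n₁ = 2.423/1.331 = 1.8204, so θ_B = 61.22°.
At Brewster's angle the reflected and refracted rays are perpendicular, so θ_t = 90° − θ_B = 90° − 61.22° = 28.78°.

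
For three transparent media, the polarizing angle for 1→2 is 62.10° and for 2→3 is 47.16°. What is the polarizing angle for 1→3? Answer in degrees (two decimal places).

θ_B ≈ 63.85°

tan θ_B(1→2) = n₂/n₁ = tan 62.10° = 1.8887.
tan θ_B(2→3) = n₃/n₂ = tan 47.16° = 1.0784.
n₃/n₁ = 2.0367. Then tan θ_B(1→3) = n₃/n₁, so θ_B(1→3) = arctan(2.0367) = 63.85°.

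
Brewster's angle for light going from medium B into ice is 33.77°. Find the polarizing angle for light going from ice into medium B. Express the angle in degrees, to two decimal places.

θ_B' ≈ 56.23°

The two Brewster angles are complementary: θ_B' = 90° − θ_B = 90° − 33.77° = 56.23°.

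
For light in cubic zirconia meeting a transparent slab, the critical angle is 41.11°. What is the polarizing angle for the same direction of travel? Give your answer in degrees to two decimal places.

sin θ_c = n₂/n₁, so n₂/n₁ = sin 41.11° = 0.6575.
Brewster: tan θ_B = n₂/n₁ = 0.6575.
θ_B = arctan(0.6575) = 33.33°.

θ_B ≈ 33.33°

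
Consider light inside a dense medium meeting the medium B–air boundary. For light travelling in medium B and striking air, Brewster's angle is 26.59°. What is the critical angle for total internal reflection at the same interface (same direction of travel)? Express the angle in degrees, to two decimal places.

θ_c ≈ 30.04°

n₂/n₁ = tan 26.59° = 0.5005; the critical angle satisfies sin θ_c = n₂/n₁.
θ_c = arcsin(0.5005) = 30.04°.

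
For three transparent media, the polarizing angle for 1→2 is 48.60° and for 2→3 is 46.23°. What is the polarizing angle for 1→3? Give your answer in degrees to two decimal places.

tan θ_B(1→2) = n₂/n₁ = tan 48.60° = 1.1343.
tan θ_B(2→3) = n₃/n₂ = tan 46.23° = 1.0439.
So n₃/n₁ = (n₂/n₁)(n₃/n₂) = 1.1343 × 1.0439 = 1.1841.
θ_B(1→3) = arctan(1.1841) = 49.82°.

θ_B ≈ 49.82°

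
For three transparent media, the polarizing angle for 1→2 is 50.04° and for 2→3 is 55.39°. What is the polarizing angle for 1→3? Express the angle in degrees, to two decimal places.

n₂/n₁ = tan 50.04° = 1.1934 and n₃/n₂ = tan 55.39° = 1.4490.
n₃/n₁ = 1.7294. Then tan θ_B(1→3) = n₃/n₁, so θ_B(1→3) = arctan(1.7294) = 59.96°.

θ_B ≈ 59.96°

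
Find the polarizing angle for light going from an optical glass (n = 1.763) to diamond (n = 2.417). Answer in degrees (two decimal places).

Here n₂/n₁ = 2.417/1.763 = 1.3710, and Brewster's law gives tan θ_B = n₂/n₁.
So θ_B = arctan 1.3710 = 53.89°.

θ_B ≈ 53.89°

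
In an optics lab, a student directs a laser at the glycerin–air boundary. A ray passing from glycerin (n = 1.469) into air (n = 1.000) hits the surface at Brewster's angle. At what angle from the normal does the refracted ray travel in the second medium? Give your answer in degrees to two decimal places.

First find Brewster's angle: tan θ_B = 1.000/1.469 = 0.6807, giving θ_B = 34.24°.
At Brewster's angle the reflected and refracted rays are perpendicular, so θ_t = 90° − θ_B = 90° − 34.24° = 55.76°.

θ_t ≈ 55.76°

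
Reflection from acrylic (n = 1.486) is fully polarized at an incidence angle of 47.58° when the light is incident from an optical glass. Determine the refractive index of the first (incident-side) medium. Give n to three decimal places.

n ≈ 1.358

At Brewster's angle, tan θ_B = n₂/n₁ with n₁ on the incident side (an optical glass) and n₂ on the transmitted side (acrylic).
n₁ = n₂ / tan θ_B = 1.486 / tan 47.58° = 1.358.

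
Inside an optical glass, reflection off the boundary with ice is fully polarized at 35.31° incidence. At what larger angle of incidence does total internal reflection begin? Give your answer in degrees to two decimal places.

n₂/n₁ = tan 35.31° = 0.7083; the critical angle satisfies sin θ_c = n₂/n₁.
θ_c = arcsin(0.7083) = 45.10°.

θ_c ≈ 45.10°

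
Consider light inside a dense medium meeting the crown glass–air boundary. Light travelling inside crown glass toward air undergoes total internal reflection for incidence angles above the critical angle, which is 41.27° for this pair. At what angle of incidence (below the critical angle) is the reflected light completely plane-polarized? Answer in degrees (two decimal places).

At the critical angle sin θ_c = n₂/n₁, giving n₂/n₁ = sin 41.27° = 0.6596.
Then tan θ_B = n₂/n₁ = 0.6596, so θ_B = arctan 0.6596 = 33.41°.

θ_B ≈ 33.41°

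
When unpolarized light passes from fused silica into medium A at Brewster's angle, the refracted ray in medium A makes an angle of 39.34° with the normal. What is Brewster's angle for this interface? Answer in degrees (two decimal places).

θ_B ≈ 50.66°

Since the reflected and refracted rays are at right angles at the polarizing angle, θ_B + θ_t = 90°.
θ_B = 90° − 39.34° = 50.66°.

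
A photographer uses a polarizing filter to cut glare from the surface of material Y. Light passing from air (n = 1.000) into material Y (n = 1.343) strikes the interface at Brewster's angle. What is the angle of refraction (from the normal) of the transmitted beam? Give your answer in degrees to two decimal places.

tan θ_B = n₂/n₁ = 1.343/1.000 = 1.3430, so θ_B = 53.33°.
At Brewster's angle the reflected and refracted rays are perpendicular, so θ_t = 90° − θ_B = 90° − 53.33° = 36.67°.

θ_t ≈ 36.67°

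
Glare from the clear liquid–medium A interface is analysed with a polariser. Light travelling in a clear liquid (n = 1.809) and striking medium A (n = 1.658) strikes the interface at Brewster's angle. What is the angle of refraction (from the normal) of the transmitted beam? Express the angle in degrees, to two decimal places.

θ_t ≈ 47.49°

tan θ_B = n₂/n₁ = 1.658/1.809 = 0.9165, so θ_B = 42.51°.
Since θ_B + θ_t = 90° at Brewster incidence, θ_t = 90° − 42.51° = 47.49°.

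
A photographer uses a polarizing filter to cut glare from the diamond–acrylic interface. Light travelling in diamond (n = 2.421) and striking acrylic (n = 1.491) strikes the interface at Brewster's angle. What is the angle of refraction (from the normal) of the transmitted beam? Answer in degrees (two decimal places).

First find Brewster's angle: tan θ_B = 1.491/2.421 = 0.6159, giving θ_B = 31.63°.
Since θ_B + θ_t = 90° at Brewster incidence, θ_t = 90° − 31.63° = 58.37°.

θ_t ≈ 58.37°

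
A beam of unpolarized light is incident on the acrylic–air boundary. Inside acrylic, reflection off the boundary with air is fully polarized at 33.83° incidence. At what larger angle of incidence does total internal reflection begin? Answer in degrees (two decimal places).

θ_c ≈ 42.08°

tan θ_B = n₂/n₁ = tan 33.83° = 0.6702.
Total internal reflection: sin θ_c = n₂/n₁ = 0.6702.
θ_c = arcsin(0.6702) = 42.08°.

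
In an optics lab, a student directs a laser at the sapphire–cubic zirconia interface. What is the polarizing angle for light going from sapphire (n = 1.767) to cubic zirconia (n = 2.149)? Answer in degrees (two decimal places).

θ_B ≈ 50.57°

At Brewster's angle the reflected and refracted rays are perpendicular, which with Snell's law gives tan θ_B = n₂/n₁.
tan θ_B = n₂/n₁ = 2.149/1.767 = 1.2162.
θ_B = arctan(1.2162) = 50.57°.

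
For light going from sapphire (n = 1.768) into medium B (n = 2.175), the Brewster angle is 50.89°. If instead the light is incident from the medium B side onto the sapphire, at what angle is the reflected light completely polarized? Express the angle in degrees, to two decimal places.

θ_B' ≈ 39.11°

tan θ_B' = n₁/n₂ = 1/tan θ_B, so θ_B' = 90° − θ_B.
θ_B' = 90° − 50.89° = 39.11°.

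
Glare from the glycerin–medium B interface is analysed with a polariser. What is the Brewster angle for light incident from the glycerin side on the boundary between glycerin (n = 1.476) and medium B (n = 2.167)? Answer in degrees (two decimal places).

θ_B ≈ 55.74°

Here n₂/n₁ = 2.167/1.476 = 1.4682, and Brewster's law gives tan θ_B = n₂/n₁.
So θ_B = arctan 1.4682 = 55.74°.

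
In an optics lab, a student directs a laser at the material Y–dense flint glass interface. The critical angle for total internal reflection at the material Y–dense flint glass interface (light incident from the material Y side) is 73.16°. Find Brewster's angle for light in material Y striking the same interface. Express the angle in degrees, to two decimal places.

θ_B ≈ 43.74°

n₂/n₁ = sin θ_c = sin 73.16° = 0.9571.
tan θ_B equals the same ratio, so θ_B = arctan(0.9571) = 43.74°.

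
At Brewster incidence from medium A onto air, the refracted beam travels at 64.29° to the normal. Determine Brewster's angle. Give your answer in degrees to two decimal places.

Brewster's condition makes the reflected and refracted beams perpendicular: θ_B + θ_t = 90°.
θ_B = 90° − 64.29° = 25.71°.

θ_B ≈ 25.71°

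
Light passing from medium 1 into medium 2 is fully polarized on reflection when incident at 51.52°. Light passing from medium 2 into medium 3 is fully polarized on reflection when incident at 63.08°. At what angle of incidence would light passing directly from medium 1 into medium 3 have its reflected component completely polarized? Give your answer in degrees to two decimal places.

θ_B ≈ 68.02°

n₂/n₁ = tan 51.52° = 1.2581 and n₃/n₂ = tan 63.08° = 1.9694.
n₃/n₁ = 2.4777. Then tan θ_B(1→3) = n₃/n₁, so θ_B(1→3) = arctan(2.4777) = 68.02°.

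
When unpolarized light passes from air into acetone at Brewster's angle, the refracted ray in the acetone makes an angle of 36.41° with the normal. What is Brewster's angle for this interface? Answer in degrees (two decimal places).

θ_B ≈ 53.59°

At Brewster's angle the reflected and refracted rays are perpendicular, so θ_B + θ_t = 90°.
So θ_B = 90° − θ_t = 90° − 36.41° = 53.59°.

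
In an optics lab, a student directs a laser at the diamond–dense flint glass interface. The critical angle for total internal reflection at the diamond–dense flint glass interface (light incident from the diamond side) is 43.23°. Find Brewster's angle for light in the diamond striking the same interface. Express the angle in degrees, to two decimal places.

θ_B ≈ 34.41°

n₂/n₁ = sin θ_c = sin 43.23° = 0.6849.
tan θ_B equals the same ratio, so θ_B = arctan(0.6849) = 34.41°.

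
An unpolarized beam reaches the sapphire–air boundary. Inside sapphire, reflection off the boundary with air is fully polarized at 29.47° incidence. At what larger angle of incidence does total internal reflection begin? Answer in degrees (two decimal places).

tan θ_B = n₂/n₁ = tan 29.47° = 0.5651.
Total internal reflection: sin θ_c = n₂/n₁ = 0.5651.
θ_c = arcsin(0.5651) = 34.41°.

θ_c ≈ 34.41°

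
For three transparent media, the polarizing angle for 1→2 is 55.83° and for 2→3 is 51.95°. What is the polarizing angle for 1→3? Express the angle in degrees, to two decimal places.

tan θ_B(1→2) = n₂/n₁ = tan 55.83° = 1.4731.
tan θ_B(2→3) = n₃/n₂ = tan 51.95° = 1.2776.
Multiplying, n₃/n₁ = 1.4731 × 1.2776 = 1.8821, and θ_B(1→3) = arctan 1.8821 = 62.02°.

θ_B ≈ 62.02°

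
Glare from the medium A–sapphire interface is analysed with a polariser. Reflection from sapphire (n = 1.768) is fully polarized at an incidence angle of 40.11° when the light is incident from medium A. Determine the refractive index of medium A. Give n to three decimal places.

n ≈ 2.099

At the polarizing angle, tan θ_B = n₂/n₁ with n₁ on the incident side (medium A) and n₂ on the transmitted side (sapphire).
n₁ = n₂ / tan θ_B = 1.768 / tan 40.11° = 2.099.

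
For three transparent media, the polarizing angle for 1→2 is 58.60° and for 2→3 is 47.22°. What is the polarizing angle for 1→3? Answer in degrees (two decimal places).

θ_B ≈ 60.54°

n₂/n₁ = tan 58.60° = 1.6383 and n₃/n₂ = tan 47.22° = 1.0807.
Multiplying, n₃/n₁ = 1.6383 × 1.0807 = 1.7704, and θ_B(1→3) = arctan 1.7704 = 60.54°.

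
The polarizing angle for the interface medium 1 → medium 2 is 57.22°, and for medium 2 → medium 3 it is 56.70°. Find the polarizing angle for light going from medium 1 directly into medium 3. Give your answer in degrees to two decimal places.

Each Brewster angle gives a ratio: n₂/n₁ = tan 57.22° = 1.5529, n₃/n₂ = tan 56.70° = 1.5224.
Multiplying, n₃/n₁ = 1.5529 × 1.5224 = 2.3640, and θ_B(1→3) = arctan 2.3640 = 67.07°.

θ_B ≈ 67.07°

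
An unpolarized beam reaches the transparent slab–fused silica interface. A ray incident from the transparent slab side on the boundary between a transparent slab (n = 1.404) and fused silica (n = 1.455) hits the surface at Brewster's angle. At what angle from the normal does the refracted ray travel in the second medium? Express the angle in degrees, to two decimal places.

θ_t ≈ 43.98°

First find Brewster's angle: tan θ_B = 1.455/1.404 = 1.0363, giving θ_B = 46.02°.
At Brewster's angle the reflected and refracted rays are perpendicular, so θ_t = 90° − θ_B = 90° − 46.02° = 43.98°.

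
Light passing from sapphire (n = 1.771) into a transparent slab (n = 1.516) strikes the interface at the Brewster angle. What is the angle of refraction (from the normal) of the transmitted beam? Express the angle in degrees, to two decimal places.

θ_t ≈ 49.44°

First find Brewster's angle: tan θ_B = 1.516/1.771 = 0.8560, giving θ_B = 40.56°.
Since θ_B + θ_t = 90° at Brewster incidence, θ_t = 90° − 40.56° = 49.44°.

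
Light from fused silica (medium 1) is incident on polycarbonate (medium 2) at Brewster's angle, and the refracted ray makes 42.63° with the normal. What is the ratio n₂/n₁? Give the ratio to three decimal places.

At Brewster incidence θ_B = 90° − θ_t = 90° − 42.63° = 47.37°.
tan θ_B = n₂/n₁, so n₂/n₁ = tan 47.37° = 1.086.

n₂/n₁ ≈ 1.086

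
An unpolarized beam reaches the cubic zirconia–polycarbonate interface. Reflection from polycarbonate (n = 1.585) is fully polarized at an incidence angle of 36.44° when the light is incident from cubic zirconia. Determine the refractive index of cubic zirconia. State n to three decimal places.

Full polarization of the reflected beam means tan θ_B = n₂/n₁, where n₁ is the incident medium (cubic zirconia).
n₁ = n₂ / tan θ_B = 1.585 / tan 36.44° = 2.147.

n ≈ 2.147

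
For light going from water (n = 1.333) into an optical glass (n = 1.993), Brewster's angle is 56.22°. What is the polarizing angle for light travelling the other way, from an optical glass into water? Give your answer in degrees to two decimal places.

tan θ_B' = n₁/n₂ = 1/tan θ_B, so θ_B' = 90° − θ_B.
θ_B' = 90° − 56.22° = 33.78°.

θ_B' ≈ 33.78°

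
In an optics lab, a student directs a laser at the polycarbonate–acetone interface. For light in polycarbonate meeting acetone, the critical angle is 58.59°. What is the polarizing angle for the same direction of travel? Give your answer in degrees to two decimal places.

At the critical angle sin θ_c = n₂/n₁, giving n₂/n₁ = sin 58.59° = 0.8535.
Then tan θ_B = n₂/n₁ = 0.8535, so θ_B = arctan 0.8535 = 40.48°.

θ_B ≈ 40.48°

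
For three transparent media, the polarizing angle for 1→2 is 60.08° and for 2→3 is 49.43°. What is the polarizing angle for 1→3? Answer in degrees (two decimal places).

tan θ_B(1→2) = n₂/n₁ = tan 60.08° = 1.7376.
tan θ_B(2→3) = n₃/n₂ = tan 49.43° = 1.1680.
So n₃/n₁ = (n₂/n₁)(n₃/n₂) = 1.7376 × 1.1680 = 2.0295.
θ_B(1→3) = arctan(2.0295) = 63.77°.

θ_B ≈ 63.77°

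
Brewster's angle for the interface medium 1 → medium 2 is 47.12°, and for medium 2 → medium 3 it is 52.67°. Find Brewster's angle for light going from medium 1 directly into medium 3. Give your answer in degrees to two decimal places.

Each Brewster angle gives a ratio: n₂/n₁ = tan 47.12° = 1.0769, n₃/n₂ = tan 52.67° = 1.3113.
Multiplying, n₃/n₁ = 1.0769 × 1.3113 = 1.4121, and θ_B(1→3) = arctan 1.4121 = 54.69°.

θ_B ≈ 54.69°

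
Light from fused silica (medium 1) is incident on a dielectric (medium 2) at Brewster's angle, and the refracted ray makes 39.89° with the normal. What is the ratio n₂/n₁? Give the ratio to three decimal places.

θ_B + θ_t = 90°, so θ_B = 90° − 39.89° = 50.11°.
tan θ_B = n₂/n₁, so n₂/n₁ = tan 50.11° = 1.196.

n₂/n₁ ≈ 1.196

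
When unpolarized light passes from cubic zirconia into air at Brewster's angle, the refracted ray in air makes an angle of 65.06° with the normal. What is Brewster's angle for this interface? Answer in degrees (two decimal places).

θ_B ≈ 24.94°

At Brewster's angle the reflected and refracted rays are perpendicular, so θ_B + θ_t = 90°.
θ_B = 90° − 65.06° = 24.94°.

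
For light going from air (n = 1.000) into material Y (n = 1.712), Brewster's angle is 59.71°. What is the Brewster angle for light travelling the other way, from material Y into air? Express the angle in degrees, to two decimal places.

tan θ_B' = n₁/n₂ = 1/tan θ_B, so θ_B' = 90° − θ_B.
θ_B' = 90° − 59.71° = 30.29°.

θ_B' ≈ 30.29°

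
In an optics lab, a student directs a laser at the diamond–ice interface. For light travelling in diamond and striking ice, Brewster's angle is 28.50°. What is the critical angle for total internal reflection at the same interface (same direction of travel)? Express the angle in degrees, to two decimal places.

θ_c ≈ 32.89°

n₂/n₁ = tan 28.50° = 0.5430; the critical angle satisfies sin θ_c = n₂/n₁.
θ_c = arcsin(0.5430) = 32.89°.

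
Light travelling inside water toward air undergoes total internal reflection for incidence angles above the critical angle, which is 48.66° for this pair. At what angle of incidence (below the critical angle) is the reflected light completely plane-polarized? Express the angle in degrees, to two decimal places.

At the critical angle sin θ_c = n₂/n₁, giving n₂/n₁ = sin 48.66° = 0.7508.
Then tan θ_B = n₂/n₁ = 0.7508, so θ_B = arctan 0.7508 = 36.90°.

θ_B ≈ 36.90°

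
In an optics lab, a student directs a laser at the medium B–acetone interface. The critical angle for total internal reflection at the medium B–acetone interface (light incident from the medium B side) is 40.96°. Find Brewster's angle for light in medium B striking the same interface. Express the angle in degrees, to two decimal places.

θ_B ≈ 33.25°

sin θ_c = n₂/n₁, so n₂/n₁ = sin 40.96° = 0.6555.
Brewster: tan θ_B = n₂/n₁ = 0.6555.
θ_B = arctan(0.6555) = 33.25°.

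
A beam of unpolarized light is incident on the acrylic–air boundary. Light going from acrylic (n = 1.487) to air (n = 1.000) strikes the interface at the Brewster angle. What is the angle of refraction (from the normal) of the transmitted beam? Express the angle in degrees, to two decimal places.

First find Brewster's angle: tan θ_B = 1.000/1.487 = 0.6725, giving θ_B = 33.92°.
At Brewster's angle the reflected and refracted rays are perpendicular, so θ_t = 90° − θ_B = 90° − 33.92° = 56.08°.

θ_t ≈ 56.08°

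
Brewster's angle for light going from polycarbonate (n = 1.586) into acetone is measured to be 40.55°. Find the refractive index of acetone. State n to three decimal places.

Brewster's law: tan θ_B = n₂/n₁ (light incident in polycarbonate, refracted into acetone).
n₂ = n₁ tan θ_B = 1.586 × tan 40.55° = 1.357.

n ≈ 1.357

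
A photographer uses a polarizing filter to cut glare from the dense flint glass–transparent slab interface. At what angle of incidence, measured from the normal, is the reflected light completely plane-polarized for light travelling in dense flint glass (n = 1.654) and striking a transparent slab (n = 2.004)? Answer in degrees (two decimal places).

θ_B ≈ 50.47°

At Brewster's angle the reflected and refracted rays are perpendicular, which with Snell's law gives tan θ_B = n₂/n₁.
tan θ_B = n₂/n₁ = 2.004/1.654 = 1.2116.
So θ_B = arctan 1.2116 = 50.47°.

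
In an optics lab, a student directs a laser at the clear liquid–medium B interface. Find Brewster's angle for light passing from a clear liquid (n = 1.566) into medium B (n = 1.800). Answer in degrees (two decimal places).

Here n₂/n₁ = 1.800/1.566 = 1.1494, and Brewster's law gives tan θ_B = n₂/n₁.
θ_B = arctan(1.1494) = 48.98°.

θ_B ≈ 48.98°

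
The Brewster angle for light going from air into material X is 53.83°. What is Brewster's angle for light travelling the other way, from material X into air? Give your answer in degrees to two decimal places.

θ_B' ≈ 36.17°

tan θ_B' = n₁/n₂ = 1/tan θ_B, so θ_B' = 90° − θ_B.
θ_B' = 90° − 53.83° = 36.17°.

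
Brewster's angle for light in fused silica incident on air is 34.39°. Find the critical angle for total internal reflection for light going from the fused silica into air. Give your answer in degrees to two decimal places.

From Brewster, n₂/n₁ = tan θ_B = tan 34.39° = 0.6845.
Then sin θ_c = n₂/n₁ = 0.6845, so θ_c = arcsin 0.6845 = 43.19°.

θ_c ≈ 43.19°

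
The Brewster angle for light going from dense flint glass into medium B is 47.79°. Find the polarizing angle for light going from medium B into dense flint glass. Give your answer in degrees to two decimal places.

Reversing the direction swaps n₁ and n₂, so tan θ_B' = 1/tan θ_B and θ_B' = 90° − θ_B.
Hence θ_B' = 90° − 47.79° = 42.21°.

θ_B' ≈ 42.21°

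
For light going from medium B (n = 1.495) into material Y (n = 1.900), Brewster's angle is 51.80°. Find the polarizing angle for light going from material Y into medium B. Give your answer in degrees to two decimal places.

θ_B' ≈ 38.20°

Reversing the direction swaps n₁ and n₂, so tan θ_B' = 1/tan θ_B and θ_B' = 90° − θ_B.
Hence θ_B' = 90° − 51.80° = 38.20°.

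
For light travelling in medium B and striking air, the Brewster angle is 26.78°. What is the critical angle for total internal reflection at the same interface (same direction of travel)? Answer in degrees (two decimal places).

θ_c ≈ 30.31°

tan θ_B = n₂/n₁ = tan 26.78° = 0.5047.
Total internal reflection: sin θ_c = n₂/n₁ = 0.5047.
θ_c = arcsin(0.5047) = 30.31°.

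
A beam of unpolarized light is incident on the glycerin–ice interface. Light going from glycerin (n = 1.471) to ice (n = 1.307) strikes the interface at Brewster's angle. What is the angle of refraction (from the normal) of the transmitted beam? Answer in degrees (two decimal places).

First find Brewster's angle: tan θ_B = 1.307/1.471 = 0.8885, giving θ_B = 41.62°.
At Brewster's angle the reflected and refracted rays are perpendicular, so θ_t = 90° − θ_B = 90° − 41.62° = 48.38°.

θ_t ≈ 48.38°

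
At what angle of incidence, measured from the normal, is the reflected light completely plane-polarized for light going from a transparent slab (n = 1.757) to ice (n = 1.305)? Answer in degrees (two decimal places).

θ_B ≈ 36.60°

The reflected p-component vanishes when tan θ_B = n₂/n₁.
Brewster's condition: tan θ_B = n₂/n₁ = 1.305/1.757 = 0.7427.
So θ_B = arctan 0.7427 = 36.60°.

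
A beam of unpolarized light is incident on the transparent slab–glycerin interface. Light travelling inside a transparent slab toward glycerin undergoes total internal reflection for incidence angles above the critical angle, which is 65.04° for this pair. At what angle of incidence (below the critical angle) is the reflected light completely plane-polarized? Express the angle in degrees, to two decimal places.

θ_B ≈ 42.20°

n₂/n₁ = sin θ_c = sin 65.04° = 0.9066.
tan θ_B equals the same ratio, so θ_B = arctan(0.9066) = 42.20°.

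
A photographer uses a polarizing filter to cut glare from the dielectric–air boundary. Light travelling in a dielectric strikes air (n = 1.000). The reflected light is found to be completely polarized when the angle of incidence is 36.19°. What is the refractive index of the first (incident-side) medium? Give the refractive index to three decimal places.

n ≈ 1.367

Brewster's law: tan θ_B = n₂/n₁ (light incident in a dielectric, refracted into air).
n₁ = n₂ / tan θ_B = 1.000 / tan 36.19° = 1.367.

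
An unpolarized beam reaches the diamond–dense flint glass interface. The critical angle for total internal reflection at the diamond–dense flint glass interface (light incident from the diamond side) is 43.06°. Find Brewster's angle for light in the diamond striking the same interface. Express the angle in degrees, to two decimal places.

sin θ_c = n₂/n₁, so n₂/n₁ = sin 43.06° = 0.6828.
Brewster: tan θ_B = n₂/n₁ = 0.6828.
θ_B = arctan(0.6828) = 34.32°.

θ_B ≈ 34.32°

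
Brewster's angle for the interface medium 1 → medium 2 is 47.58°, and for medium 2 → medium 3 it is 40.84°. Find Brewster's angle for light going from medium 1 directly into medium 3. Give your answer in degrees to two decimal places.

θ_B ≈ 43.41°

tan θ_B(1→2) = n₂/n₁ = tan 47.58° = 1.0944.
tan θ_B(2→3) = n₃/n₂ = tan 40.84° = 0.8644.
n₃/n₁ = 0.9460. Then tan θ_B(1→3) = n₃/n₁, so θ_B(1→3) = arctan(0.9460) = 43.41°.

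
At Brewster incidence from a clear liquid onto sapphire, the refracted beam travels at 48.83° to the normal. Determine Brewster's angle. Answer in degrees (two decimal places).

At Brewster's angle the reflected and refracted rays are perpendicular, so θ_B + θ_t = 90°.
θ_B = 90° − 48.83° = 41.17°.

θ_B ≈ 41.17°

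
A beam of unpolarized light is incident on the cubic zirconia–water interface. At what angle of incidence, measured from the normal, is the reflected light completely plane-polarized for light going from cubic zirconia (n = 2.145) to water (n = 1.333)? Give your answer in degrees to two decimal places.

The reflected p-component vanishes when tan θ_B = n₂/n₁.
tan θ_B = n₂/n₁ = 1.333/2.145 = 0.6214.
So θ_B = arctan 0.6214 = 31.86°.

θ_B ≈ 31.86°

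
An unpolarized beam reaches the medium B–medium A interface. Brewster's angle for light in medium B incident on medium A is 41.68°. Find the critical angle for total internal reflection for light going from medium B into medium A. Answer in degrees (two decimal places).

n₂/n₁ = tan 41.68° = 0.8903; the critical angle satisfies sin θ_c = n₂/n₁.
θ_c = arcsin(0.8903) = 62.92°.

θ_c ≈ 62.92°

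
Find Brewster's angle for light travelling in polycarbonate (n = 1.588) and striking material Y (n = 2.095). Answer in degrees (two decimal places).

θ_B ≈ 52.84°

At Brewster's angle the reflected and refracted rays are perpendicular, which with Snell's law gives tan θ_B = n₂/n₁.
Brewster's condition: tan θ_B = n₂/n₁ = 2.095/1.588 = 1.3193.
θ_B = arctan(1.3193) = 52.84°.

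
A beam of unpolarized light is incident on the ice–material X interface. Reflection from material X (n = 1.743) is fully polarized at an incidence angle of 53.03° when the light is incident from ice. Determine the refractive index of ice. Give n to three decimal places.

Full polarization of the reflected beam means tan θ_B = n₂/n₁, where n₁ is the incident medium (ice).
n₁ = n₂ / tan θ_B = 1.743 / tan 53.03° = 1.312.

n ≈ 1.312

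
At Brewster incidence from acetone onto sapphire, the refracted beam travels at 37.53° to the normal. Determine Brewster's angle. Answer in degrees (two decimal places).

At Brewster's angle the reflected and refracted rays are perpendicular, so θ_B + θ_t = 90°.
So θ_B = 90° − θ_t = 90° − 37.53° = 52.47°.

θ_B ≈ 52.47°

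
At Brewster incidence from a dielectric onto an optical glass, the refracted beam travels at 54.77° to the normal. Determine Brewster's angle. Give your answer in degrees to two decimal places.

θ_B ≈ 35.23°

At Brewster's angle the reflected and refracted rays are perpendicular, so θ_B + θ_t = 90°.
θ_B = 90° − 54.77° = 35.23°.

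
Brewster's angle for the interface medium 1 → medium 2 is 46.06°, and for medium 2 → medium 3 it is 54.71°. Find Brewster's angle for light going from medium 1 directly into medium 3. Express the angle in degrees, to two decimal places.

n₂/n₁ = tan 46.06° = 1.0377 and n₃/n₂ = tan 54.71° = 1.4129.
So n₃/n₁ = (n₂/n₁)(n₃/n₂) = 1.0377 × 1.4129 = 1.4661.
θ_B(1→3) = arctan(1.4661) = 55.70°.

θ_B ≈ 55.70°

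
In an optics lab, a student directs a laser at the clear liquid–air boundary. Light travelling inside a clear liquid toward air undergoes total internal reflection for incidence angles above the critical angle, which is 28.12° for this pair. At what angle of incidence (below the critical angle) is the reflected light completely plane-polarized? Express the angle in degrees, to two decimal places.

θ_B ≈ 25.24°

n₂/n₁ = sin θ_c = sin 28.12° = 0.4713.
tan θ_B equals the same ratio, so θ_B = arctan(0.4713) = 25.24°.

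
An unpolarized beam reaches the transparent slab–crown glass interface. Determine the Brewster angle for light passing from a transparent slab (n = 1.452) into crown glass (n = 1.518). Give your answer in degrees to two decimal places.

θ_B ≈ 46.27°

Brewster's condition: tan θ_B = n₂/n₁ = 1.518/1.452 = 1.0455.
So θ_B = arctan 1.0455 = 46.27°.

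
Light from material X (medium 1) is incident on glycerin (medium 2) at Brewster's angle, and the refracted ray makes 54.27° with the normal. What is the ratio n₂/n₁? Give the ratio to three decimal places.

n₂/n₁ ≈ 0.719

At Brewster incidence θ_B = 90° − θ_t = 90° − 54.27° = 35.73°.
Then n₂/n₁ = tan θ_B = tan 35.73° = 0.719.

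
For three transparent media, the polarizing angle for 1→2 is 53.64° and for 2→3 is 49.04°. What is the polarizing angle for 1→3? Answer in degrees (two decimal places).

tan θ_B(1→2) = n₂/n₁ = tan 53.64° = 1.3584.
tan θ_B(2→3) = n₃/n₂ = tan 49.04° = 1.1520.
So n₃/n₁ = (n₂/n₁)(n₃/n₂) = 1.3584 × 1.1520 = 1.5648.
θ_B(1→3) = arctan(1.5648) = 57.42°.

θ_B ≈ 57.42°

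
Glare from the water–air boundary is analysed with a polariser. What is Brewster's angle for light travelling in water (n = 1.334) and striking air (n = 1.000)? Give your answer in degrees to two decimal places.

θ_B ≈ 36.86°

At Brewster's angle the reflected and refracted rays are perpendicular, which with Snell's law gives tan θ_B = n₂/n₁.
Brewster's condition: tan θ_B = n₂/n₁ = 1.000/1.334 = 0.7496.
θ_B = arctan(0.7496) = 36.86°.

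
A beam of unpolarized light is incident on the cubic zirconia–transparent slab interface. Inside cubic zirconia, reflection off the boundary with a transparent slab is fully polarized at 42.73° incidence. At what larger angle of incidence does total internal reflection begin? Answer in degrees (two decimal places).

θ_c ≈ 67.48°

From Brewster, n₂/n₁ = tan θ_B = tan 42.73° = 0.9237.
Then sin θ_c = n₂/n₁ = 0.9237, so θ_c = arcsin 0.9237 = 67.48°.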